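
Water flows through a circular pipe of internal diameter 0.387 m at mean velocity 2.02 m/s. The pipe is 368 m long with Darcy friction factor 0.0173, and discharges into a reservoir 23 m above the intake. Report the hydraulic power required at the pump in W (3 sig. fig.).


Approach: apply continuity + Darcy-Weisbach + hydraulic power, Q = A*v; hf = f*(L/D)*(v^2/(2g)); H = static + hf; P = rho*g*Q*H.
Step 1 — flow rate (continuity, Q = A*v):
  A = pi*(0.387/2)^2 = 0.11763 m^2
  Q = 0.11763 * 2.02 = 0.23761 m^3/s
Step 2 — friction head loss (Darcy-Weisbach):
  hf = 0.0173 * (368/0.387) * (2.02^2 / (2*9.81))
  hf = 3.4213 m
Step 3 — total head: H = 23 + 3.4213 = 26.421 m
Step 4 — hydraulic power (P = rho*g*Q*H):
  P = 1000 * 9.81 * 0.23761 * 26.421 = 61600 W
Therefore the hydraulic power required at the pump = 61600 W.


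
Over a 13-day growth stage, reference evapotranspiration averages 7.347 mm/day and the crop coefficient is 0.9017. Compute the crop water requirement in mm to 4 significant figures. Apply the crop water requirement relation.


Approach: apply the crop water requirement relation, CWR = ET0 * Kc * days.
CWR = 7.347 * 0.9017 * 13 = 86.12 mm
Therefore the crop water requirement = 86.12 mm.


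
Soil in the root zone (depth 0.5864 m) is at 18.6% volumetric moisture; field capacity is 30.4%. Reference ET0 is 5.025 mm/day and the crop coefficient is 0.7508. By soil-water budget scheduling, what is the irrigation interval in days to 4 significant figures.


Approach: apply soil-water budget scheduling, SMD = (FC-theta)/100*depth*1000; ETc = ET0*Kc; interval = SMD/ETc.
Step 1 — soil moisture deficit:
  SMD = (30.4 - 18.6)/100 * 0.5864 * 1000 = 69.1952 mm
Step 2 — daily crop ET (ETc = ET0*Kc):
  ETc = 5.025 * 0.7508 = 3.77277 mm/day
Step 3 — irrigation interval (SMD/ETc):
  interval = 69.1952 / 3.77277 = 18.34 days
Therefore the irrigation interval = 18.34 days.


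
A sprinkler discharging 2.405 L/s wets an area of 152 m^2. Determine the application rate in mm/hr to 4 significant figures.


Approach: apply the application rate relation, rate = (Q/A)*3600.
rate = (2.405 / 152) * 3600 = 56.96 mm/hr
Therefore the application rate = 56.96 mm/hr.


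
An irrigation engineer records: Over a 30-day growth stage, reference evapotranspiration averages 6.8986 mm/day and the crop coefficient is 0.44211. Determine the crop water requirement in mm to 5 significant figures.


Approach: apply the crop water requirement relation, CWR = ET0 * Kc * days.
CWR = 6.8986 * 0.44211 * 30 = 91.498 mm
Therefore the crop water requirement = 91.498 mm.


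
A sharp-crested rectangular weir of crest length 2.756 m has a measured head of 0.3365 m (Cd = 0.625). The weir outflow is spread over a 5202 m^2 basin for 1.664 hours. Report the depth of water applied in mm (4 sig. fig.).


Approach: apply the rectangular weir equation with a volume-to-depth conversion, Q = (2/3)*Cd*L*sqrt(2g)*H^1.5; d = Q*t/A * 1000.
Step 1 — weir discharge:
  Q = (2/3)*0.625*2.756*sqrt(2*9.81)*0.3365^1.5 = 0.992876 m^3/s
Step 2 — volume: V = 0.992876 * 1.664*3600 = 5947.73 m^3
Step 3 — depth: d = V/A * 1000 = 5947.73/5202 * 1000 = 1143 mm
Therefore the depth of water applied = 1143 mm.


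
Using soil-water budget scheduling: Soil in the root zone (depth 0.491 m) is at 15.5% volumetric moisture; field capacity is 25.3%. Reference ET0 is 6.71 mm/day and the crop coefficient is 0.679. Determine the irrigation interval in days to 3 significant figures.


Approach: apply soil-water budget scheduling, SMD = (FC-theta)/100*depth*1000; ETc = ET0*Kc; interval = SMD/ETc.
Step 1 — soil moisture deficit:
  SMD = (25.3 - 15.5)/100 * 0.491 * 1000 = 48.118 mm
Step 2 — daily crop ET (ETc = ET0*Kc):
  ETc = 6.71 * 0.679 = 4.5561 mm/day
Step 3 — irrigation interval (SMD/ETc):
  interval = 48.118 / 4.5561 = 10.6 days
Therefore the irrigation interval = 10.6 days.


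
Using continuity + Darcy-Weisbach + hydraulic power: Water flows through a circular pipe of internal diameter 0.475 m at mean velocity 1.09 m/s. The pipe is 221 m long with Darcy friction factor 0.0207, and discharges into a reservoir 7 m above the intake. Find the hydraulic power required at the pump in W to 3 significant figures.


Approach: apply continuity + Darcy-Weisbach + hydraulic power, Q = A*v; hf = f*(L/D)*(v^2/(2g)); H = static + hf; P = rho*g*Q*H.
Step 1 — flow rate (continuity, Q = A*v):
  A = pi*(0.475/2)^2 = 0.17721 m^2
  Q = 0.17721 * 1.09 = 0.19315 m^3/s
Step 2 — friction head loss (Darcy-Weisbach):
  hf = 0.0207 * (221/0.475) * (1.09^2 / (2*9.81))
  hf = 0.58321 m
Step 3 — total head: H = 7 + 0.58321 = 7.5832 m
Step 4 — hydraulic power (P = rho*g*Q*H):
  P = 1000 * 9.81 * 0.19315 * 7.5832 = 14400 W
Therefore the hydraulic power required at the pump = 14400 W.


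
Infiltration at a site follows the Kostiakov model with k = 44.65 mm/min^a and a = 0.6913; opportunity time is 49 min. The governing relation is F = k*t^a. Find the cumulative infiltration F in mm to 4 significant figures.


F = 44.65 * 49^0.6913 = 658.0 mm
Therefore the cumulative infiltration F = 658.0 mm.


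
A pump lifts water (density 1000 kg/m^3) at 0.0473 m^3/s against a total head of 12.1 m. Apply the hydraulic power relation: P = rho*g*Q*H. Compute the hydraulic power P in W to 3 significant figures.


P = 1000 * 9.81 * 0.0473 * 12.1 = 5610 W
Therefore the hydraulic power P = 5610 W.


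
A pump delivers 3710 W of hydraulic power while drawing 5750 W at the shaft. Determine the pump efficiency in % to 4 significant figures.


Approach: apply the efficiency ratio, eta = (P_out/P_in)*100.
eta = (3710 / 5750) * 100 = 64.52 %
Therefore the pump efficiency = 64.52 %.


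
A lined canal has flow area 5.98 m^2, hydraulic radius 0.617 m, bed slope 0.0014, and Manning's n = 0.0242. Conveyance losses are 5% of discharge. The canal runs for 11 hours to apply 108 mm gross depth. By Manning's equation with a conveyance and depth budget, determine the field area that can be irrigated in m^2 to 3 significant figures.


Approach: apply Manning's equation with a conveyance and depth budget, Q = (1/n)*A*R^(2/3)*S^(1/2); Q_field = Q*(1-loss); Area = Q_field*t/(d/1000).
Step 1 — canal discharge (Manning's equation):
  Q = (1/0.0242) * 5.98 * 0.617^(2/3) * 0.0014^(1/2) = 6.7010 m^3/s
Step 2 — delivered flow: Q_field = 6.7010*(1 - 5/100) = 6.3660 m^3/s
Step 3 — volume delivered: V = 6.3660 * 11*3600 = 252090 m^3
Step 4 — area served: A = V / (depth/1000) = 252090 / 0.108 = 2330000 m^2
Therefore the field area that can be irrigated = 2330000 m^2.


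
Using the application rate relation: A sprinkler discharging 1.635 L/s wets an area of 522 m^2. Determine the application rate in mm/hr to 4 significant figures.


Approach: apply the application rate relation, rate = (Q/A)*3600.
rate = (1.635 / 522) * 3600 = 11.28 mm/hr
Therefore the application rate = 11.28 mm/hr.


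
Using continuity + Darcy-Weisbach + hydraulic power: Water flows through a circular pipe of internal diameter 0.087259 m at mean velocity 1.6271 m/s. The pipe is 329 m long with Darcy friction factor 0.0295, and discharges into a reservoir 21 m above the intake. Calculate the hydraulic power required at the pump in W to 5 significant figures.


Approach: apply continuity + Darcy-Weisbach + hydraulic power, Q = A*v; hf = f*(L/D)*(v^2/(2g)); H = static + hf; P = rho*g*Q*H.
Step 1 — flow rate (continuity, Q = A*v):
  A = pi*(0.087259/2)^2 = 0.005980126 m^2
  Q = 0.005980126 * 1.6271 = 0.009730263 m^3/s
Step 2 — friction head loss (Darcy-Weisbach):
  hf = 0.0295 * (329/0.087259) * (1.6271^2 / (2*9.81))
  hf = 15.00850 m
Step 3 — total head: H = 21 + 15.00850 = 36.00850 m
Step 4 — hydraulic power (P = rho*g*Q*H):
  P = 1000 * 9.81 * 0.009730263 * 36.00850 = 3437.2 W
Therefore the hydraulic power required at the pump = 3437.2 W.


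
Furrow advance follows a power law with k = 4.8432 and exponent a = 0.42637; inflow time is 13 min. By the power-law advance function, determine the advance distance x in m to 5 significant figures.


Approach: apply the power-law advance function, x = k*t^a.
x = 4.8432 * 13^0.42637 = 14.457 m
Therefore the advance distance x = 14.457 m.


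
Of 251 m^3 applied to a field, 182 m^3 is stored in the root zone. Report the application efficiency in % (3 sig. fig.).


Approach: apply the application efficiency ratio, Ea = (stored/applied)*100.
Ea = (182/251)*100 = 72.5 %
Therefore the application efficiency = 72.5 %.


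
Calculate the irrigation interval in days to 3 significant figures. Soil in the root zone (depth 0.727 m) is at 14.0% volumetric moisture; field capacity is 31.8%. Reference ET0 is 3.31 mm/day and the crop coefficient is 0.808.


Approach: apply soil-water budget scheduling, SMD = (FC-theta)/100*depth*1000; ETc = ET0*Kc; interval = SMD/ETc.
Step 1 — soil moisture deficit:
  SMD = (31.8 - 14.0)/100 * 0.727 * 1000 = 129.41 mm
Step 2 — daily crop ET (ETc = ET0*Kc):
  ETc = 3.31 * 0.808 = 2.6745 mm/day
Step 3 — irrigation interval (SMD/ETc):
  interval = 129.41 / 2.6745 = 48.4 days
Therefore the irrigation interval = 48.4 days.


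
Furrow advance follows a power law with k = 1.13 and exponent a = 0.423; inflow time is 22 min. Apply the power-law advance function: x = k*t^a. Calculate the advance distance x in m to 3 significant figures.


x = 1.13 * 22^0.423 = 4.18 m
Therefore the advance distance x = 4.18 m.


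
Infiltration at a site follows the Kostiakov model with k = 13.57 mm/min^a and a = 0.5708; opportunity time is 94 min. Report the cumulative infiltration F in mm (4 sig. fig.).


Approach: apply the Kostiakov infiltration equation, F = k*t^a.
F = 13.57 * 94^0.5708 = 181.5 mm
Therefore the cumulative infiltration F = 181.5 mm.


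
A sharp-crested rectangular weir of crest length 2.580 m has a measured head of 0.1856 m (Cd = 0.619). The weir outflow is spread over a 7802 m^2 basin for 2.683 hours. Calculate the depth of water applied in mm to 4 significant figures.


Approach: apply the rectangular weir equation with a volume-to-depth conversion, Q = (2/3)*Cd*L*sqrt(2g)*H^1.5; d = Q*t/A * 1000.
Step 1 — weir discharge:
  Q = (2/3)*0.619*2.580*sqrt(2*9.81)*0.1856^1.5 = 0.377082 m^3/s
Step 2 — volume: V = 0.377082 * 2.683*3600 = 3642.16 m^3
Step 3 — depth: d = V/A * 1000 = 3642.16/7802 * 1000 = 466.8 mm
Therefore the depth of water applied = 466.8 mm.


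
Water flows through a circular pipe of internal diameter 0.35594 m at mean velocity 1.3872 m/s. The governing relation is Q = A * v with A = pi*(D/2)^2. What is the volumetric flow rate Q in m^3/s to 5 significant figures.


A = pi*(0.35594/2)^2 = 0.09950467 m^2
Q = 0.09950467 * 1.3872 = 0.13803 m^3/s
Therefore the volumetric flow rate Q = 0.13803 m^3/s.


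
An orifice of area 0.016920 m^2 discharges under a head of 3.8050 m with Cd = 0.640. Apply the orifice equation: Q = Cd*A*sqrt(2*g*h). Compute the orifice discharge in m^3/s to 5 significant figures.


Q = 0.640 * 0.016920 * sqrt(2*9.81*3.8050) = 0.093564 m^3/s
Therefore the orifice discharge = 0.093564 m^3/s.


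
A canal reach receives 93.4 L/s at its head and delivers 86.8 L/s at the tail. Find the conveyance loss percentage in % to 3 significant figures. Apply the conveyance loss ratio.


Approach: apply the conveyance loss ratio, loss% = ((Q_head - Q_tail)/Q_head)*100.
loss = ((93.4 - 86.8)/93.4)*100 = 7.07 %
Therefore the conveyance loss percentage = 7.07 %.


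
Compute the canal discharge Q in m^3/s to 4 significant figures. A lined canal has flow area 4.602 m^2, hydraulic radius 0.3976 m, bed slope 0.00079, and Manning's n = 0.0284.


Approach: apply Manning's equation, Q = (1/n)*A*R^(2/3)*S^(1/2).
Q = (1/0.0284) * 4.602 * 0.3976^(2/3) * 0.00079^(1/2) = 2.463 m^3/s
Therefore the canal discharge Q = 2.463 m^3/s.


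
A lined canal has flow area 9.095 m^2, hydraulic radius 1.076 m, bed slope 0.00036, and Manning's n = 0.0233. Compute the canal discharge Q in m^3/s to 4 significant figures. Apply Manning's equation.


Approach: apply Manning's equation, Q = (1/n)*A*R^(2/3)*S^(1/2).
Q = (1/0.0233) * 9.095 * 1.076^(2/3) * 0.00036^(1/2) = 7.777 m^3/s
Therefore the canal discharge Q = 7.777 m^3/s.


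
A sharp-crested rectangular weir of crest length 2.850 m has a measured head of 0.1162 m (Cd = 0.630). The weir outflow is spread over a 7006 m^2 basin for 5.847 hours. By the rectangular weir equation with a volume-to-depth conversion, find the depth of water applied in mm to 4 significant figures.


Approach: apply the rectangular weir equation with a volume-to-depth conversion, Q = (2/3)*Cd*L*sqrt(2g)*H^1.5; d = Q*t/A * 1000.
Step 1 — weir discharge:
  Q = (2/3)*0.630*2.850*sqrt(2*9.81)*0.1162^1.5 = 0.210016 m^3/s
Step 2 — volume: V = 0.210016 * 5.847*3600 = 4420.67 m^3
Step 3 — depth: d = V/A * 1000 = 4420.67/7006 * 1000 = 631.0 mm
Therefore the depth of water applied = 631.0 mm.


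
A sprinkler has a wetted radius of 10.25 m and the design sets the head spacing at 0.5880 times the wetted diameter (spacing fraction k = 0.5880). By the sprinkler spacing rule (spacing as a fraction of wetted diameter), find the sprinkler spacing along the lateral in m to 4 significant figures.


Approach: apply the sprinkler spacing rule (spacing as a fraction of wetted diameter), S = k*(2*R).
S = 0.5880 * (2 * 10.25) = 12.05 m
Therefore the sprinkler spacing along the lateral = 12.05 m.


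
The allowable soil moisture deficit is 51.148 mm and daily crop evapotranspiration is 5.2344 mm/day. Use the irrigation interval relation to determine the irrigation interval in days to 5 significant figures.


Approach: apply the irrigation interval relation, interval = SMD / ETc.
interval = 51.148 / 5.2344 = 9.7715 days
Therefore the irrigation interval = 9.7715 days.


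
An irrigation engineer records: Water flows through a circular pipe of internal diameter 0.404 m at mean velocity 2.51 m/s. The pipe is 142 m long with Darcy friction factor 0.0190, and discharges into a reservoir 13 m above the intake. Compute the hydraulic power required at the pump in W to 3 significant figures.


Approach: apply continuity + Darcy-Weisbach + hydraulic power, Q = A*v; hf = f*(L/D)*(v^2/(2g)); H = static + hf; P = rho*g*Q*H.
Step 1 — flow rate (continuity, Q = A*v):
  A = pi*(0.404/2)^2 = 0.12819 m^2
  Q = 0.12819 * 2.51 = 0.32176 m^3/s
Step 2 — friction head loss (Darcy-Weisbach):
  hf = 0.0190 * (142/0.404) * (2.51^2 / (2*9.81))
  hf = 2.1444 m
Step 3 — total head: H = 13 + 2.1444 = 15.144 m
Step 4 — hydraulic power (P = rho*g*Q*H):
  P = 1000 * 9.81 * 0.32176 * 15.144 = 47800 W
Therefore the hydraulic power required at the pump = 47800 W.


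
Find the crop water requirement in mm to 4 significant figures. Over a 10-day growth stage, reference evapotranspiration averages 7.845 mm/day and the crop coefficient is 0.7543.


Approach: apply the crop water requirement relation, CWR = ET0 * Kc * days.
CWR = 7.845 * 0.7543 * 10 = 59.17 mm
Therefore the crop water requirement = 59.17 mm.


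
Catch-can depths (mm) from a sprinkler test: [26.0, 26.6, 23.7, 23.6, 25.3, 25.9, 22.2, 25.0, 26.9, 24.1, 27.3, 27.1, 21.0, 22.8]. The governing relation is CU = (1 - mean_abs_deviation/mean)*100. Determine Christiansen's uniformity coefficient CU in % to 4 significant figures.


mean = 24.8214 mm
mean |d_i - mean| = 1.64694 mm
CU = (1 - 1.64694/24.8214)*100 = 93.36 %
Therefore Christiansen's uniformity coefficient CU = 93.36 %.


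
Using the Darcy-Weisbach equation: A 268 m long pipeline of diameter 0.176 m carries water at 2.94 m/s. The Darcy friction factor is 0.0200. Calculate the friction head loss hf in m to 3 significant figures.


Approach: apply the Darcy-Weisbach equation, hf = f*(L/D)*(v^2/(2g)).
hf = 0.0200 * (268/0.176) * (2.94^2 / (2*9.81))
hf = 13.4 m
Therefore the friction head loss hf = 13.4 m.


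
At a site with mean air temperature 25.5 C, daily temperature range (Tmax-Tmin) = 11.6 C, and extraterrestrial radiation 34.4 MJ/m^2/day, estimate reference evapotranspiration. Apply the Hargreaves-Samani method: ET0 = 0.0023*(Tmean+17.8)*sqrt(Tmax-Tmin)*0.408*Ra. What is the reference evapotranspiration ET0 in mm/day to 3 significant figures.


ET0 = 0.0023*(25.5+17.8)*sqrt(11.6)*0.408*34.4 = 4.76 mm/day
Therefore the reference evapotranspiration ET0 = 4.76 mm/day.


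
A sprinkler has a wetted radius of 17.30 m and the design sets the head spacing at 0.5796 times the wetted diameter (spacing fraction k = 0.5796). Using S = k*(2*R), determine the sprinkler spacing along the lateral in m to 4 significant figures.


S = 0.5796 * (2 * 17.30) = 20.05 m
Therefore the sprinkler spacing along the lateral = 20.05 m.


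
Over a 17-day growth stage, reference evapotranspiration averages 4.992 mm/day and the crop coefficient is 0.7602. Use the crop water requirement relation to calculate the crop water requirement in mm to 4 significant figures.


Approach: apply the crop water requirement relation, CWR = ET0 * Kc * days.
CWR = 4.992 * 0.7602 * 17 = 64.51 mm
Therefore the crop water requirement = 64.51 mm.


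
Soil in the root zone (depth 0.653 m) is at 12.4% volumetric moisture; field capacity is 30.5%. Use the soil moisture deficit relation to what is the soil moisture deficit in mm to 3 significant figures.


Approach: apply the soil moisture deficit relation, SMD = (FC - theta)/100 * depth * 1000.
SMD = (30.5 - 12.4)/100 * 0.653 * 1000 = 118 mm
Therefore the soil moisture deficit = 118 mm.


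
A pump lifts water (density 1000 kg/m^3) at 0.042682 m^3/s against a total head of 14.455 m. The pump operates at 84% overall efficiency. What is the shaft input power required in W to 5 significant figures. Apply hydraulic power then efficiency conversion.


Approach: apply hydraulic power then efficiency conversion, P = rho*g*Q*H; P_in = P/eta.
Step 1 — hydraulic power (P = rho*g*Q*H):
  P = 1000 * 9.81 * 0.042682 * 14.455 = 6052.459 W
Step 2 — input power: P_in = P/eta = 6052.459 / 0.84 = 7205.3 W
Therefore the shaft input power required = 7205.3 W.


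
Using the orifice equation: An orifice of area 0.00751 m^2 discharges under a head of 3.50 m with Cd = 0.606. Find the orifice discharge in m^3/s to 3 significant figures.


Approach: apply the orifice equation, Q = Cd*A*sqrt(2*g*h).
Q = 0.606 * 0.00751 * sqrt(2*9.81*3.50) = 0.0377 m^3/s
Therefore the orifice discharge = 0.0377 m^3/s.


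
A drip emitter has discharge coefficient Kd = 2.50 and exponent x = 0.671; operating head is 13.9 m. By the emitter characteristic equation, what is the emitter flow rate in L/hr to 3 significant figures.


Approach: apply the emitter characteristic equation, q = Kd * h^x.
q = 2.50 * 13.9^0.671 = 14.6 L/hr
Therefore the emitter flow rate = 14.6 L/hr.


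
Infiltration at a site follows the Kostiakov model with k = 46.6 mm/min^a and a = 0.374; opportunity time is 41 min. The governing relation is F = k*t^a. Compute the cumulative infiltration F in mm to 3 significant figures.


F = 46.6 * 41^0.374 = 187 mm
Therefore the cumulative infiltration F = 187 mm.


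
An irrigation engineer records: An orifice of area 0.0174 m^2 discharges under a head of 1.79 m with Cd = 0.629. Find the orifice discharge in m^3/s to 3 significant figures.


Approach: apply the orifice equation, Q = Cd*A*sqrt(2*g*h).
Q = 0.629 * 0.0174 * sqrt(2*9.81*1.79) = 0.0649 m^3/s
Therefore the orifice discharge = 0.0649 m^3/s.


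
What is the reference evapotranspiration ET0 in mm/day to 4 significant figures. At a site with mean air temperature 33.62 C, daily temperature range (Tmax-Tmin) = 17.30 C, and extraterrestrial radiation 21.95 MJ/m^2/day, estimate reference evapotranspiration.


Approach: apply the Hargreaves-Samani method, ET0 = 0.0023*(Tmean+17.8)*sqrt(Tmax-Tmin)*0.408*Ra.
ET0 = 0.0023*(33.62+17.8)*sqrt(17.30)*0.408*21.95 = 4.405 mm/day
Therefore the reference evapotranspiration ET0 = 4.405 mm/day.


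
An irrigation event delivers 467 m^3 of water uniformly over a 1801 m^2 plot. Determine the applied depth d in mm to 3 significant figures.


Approach: apply depth from volume over area, d = (V/A)*1000.
d = (467 / 1801) * 1000 = 259 mm
Therefore the applied depth d = 259 mm.


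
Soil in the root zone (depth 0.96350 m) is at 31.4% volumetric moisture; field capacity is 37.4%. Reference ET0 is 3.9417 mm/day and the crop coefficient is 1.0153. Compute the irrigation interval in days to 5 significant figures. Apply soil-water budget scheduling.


Approach: apply soil-water budget scheduling, SMD = (FC-theta)/100*depth*1000; ETc = ET0*Kc; interval = SMD/ETc.
Step 1 — soil moisture deficit:
  SMD = (37.4 - 31.4)/100 * 0.96350 * 1000 = 57.81000 mm
Step 2 — daily crop ET (ETc = ET0*Kc):
  ETc = 3.9417 * 1.0153 = 4.002008 mm/day
Step 3 — irrigation interval (SMD/ETc):
  interval = 57.81000 / 4.002008 = 14.445 days
Therefore the irrigation interval = 14.445 days.


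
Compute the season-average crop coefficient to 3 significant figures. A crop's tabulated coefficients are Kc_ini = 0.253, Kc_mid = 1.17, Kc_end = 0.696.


Approach: apply a simple seasonal average, Kc_avg = (Kc_ini + Kc_mid + Kc_end)/3.
Kc_avg = (0.253 + 1.17 + 0.696)/3 = 0.706
Therefore the season-average crop coefficient = 0.706.


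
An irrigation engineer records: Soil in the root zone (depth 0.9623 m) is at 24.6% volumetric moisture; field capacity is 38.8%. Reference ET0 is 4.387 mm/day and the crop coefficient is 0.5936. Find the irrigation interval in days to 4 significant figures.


Approach: apply soil-water budget scheduling, SMD = (FC-theta)/100*depth*1000; ETc = ET0*Kc; interval = SMD/ETc.
Step 1 — soil moisture deficit:
  SMD = (38.8 - 24.6)/100 * 0.9623 * 1000 = 136.647 mm
Step 2 — daily crop ET (ETc = ET0*Kc):
  ETc = 4.387 * 0.5936 = 2.60412 mm/day
Step 3 — irrigation interval (SMD/ETc):
  interval = 136.647 / 2.60412 = 52.47 days
Therefore the irrigation interval = 52.47 days.


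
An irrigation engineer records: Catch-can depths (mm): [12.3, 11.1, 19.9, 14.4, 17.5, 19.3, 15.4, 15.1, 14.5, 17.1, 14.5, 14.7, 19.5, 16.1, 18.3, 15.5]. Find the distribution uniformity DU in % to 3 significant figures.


Approach: apply the low-quarter distribution uniformity, DU = (mean of lowest quarter of readings / overall mean)*100.
sorted lowest 4 of 16: [11.1, 12.3, 14.4, 14.5] -> mean = 13.075 mm
overall mean = 15.950 mm
DU = (13.075/15.950)*100 = 82.0 %
Therefore the distribution uniformity DU = 82.0 %.


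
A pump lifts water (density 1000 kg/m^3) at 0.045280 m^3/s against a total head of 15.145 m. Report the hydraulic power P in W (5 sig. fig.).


Approach: apply the hydraulic power relation, P = rho*g*Q*H.
P = 1000 * 9.81 * 0.045280 * 15.145 = 6727.4 W
Therefore the hydraulic power P = 6727.4 W.


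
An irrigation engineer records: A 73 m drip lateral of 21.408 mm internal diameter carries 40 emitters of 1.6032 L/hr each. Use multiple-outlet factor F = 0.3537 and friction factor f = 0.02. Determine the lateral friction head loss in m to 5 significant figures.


Approach: apply Darcy-Weisbach with the multiple-outlet F-factor, Q = n*q/(3600*1000) m^3/s; v = Q/A; hf = F*f*(L/D)*(v^2/(2g)).
Q = 40*1.6032/(3600*1000) = 1.781333e-05 m^3/s
A = pi*(21.408e-3/2)^2 = 3.599499e-04 m^2, so v = Q/A = 0.04948837 m/s
hf = 0.3537*0.02*(73/0.021408)*(0.04948837^2/(2*9.81)) = 0.0030111 m
Therefore the lateral friction head loss = 0.0030111 m.


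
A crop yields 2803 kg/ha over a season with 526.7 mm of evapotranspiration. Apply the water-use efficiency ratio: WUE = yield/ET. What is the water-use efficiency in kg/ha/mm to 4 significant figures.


WUE = 2803 / 526.7 = 5.322 kg/ha/mm
Therefore the water-use efficiency = 5.322 kg/ha/mm.


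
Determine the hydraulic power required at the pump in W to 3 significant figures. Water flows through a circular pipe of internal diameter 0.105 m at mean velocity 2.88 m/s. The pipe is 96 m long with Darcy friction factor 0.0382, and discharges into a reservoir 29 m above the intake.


Approach: apply continuity + Darcy-Weisbach + hydraulic power, Q = A*v; hf = f*(L/D)*(v^2/(2g)); H = static + hf; P = rho*g*Q*H.
Step 1 — flow rate (continuity, Q = A*v):
  A = pi*(0.105/2)^2 = 0.0086590 m^2
  Q = 0.0086590 * 2.88 = 0.024938 m^3/s
Step 2 — friction head loss (Darcy-Weisbach):
  hf = 0.0382 * (96/0.105) * (2.88^2 / (2*9.81))
  hf = 14.765 m
Step 3 — total head: H = 29 + 14.765 = 43.765 m
Step 4 — hydraulic power (P = rho*g*Q*H):
  P = 1000 * 9.81 * 0.024938 * 43.765 = 10700 W
Therefore the hydraulic power required at the pump = 10700 W.


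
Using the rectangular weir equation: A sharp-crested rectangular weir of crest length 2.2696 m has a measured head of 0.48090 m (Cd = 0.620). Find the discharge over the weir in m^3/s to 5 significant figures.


Approach: apply the rectangular weir equation, Q = (2/3)*Cd*L*sqrt(2g)*H^1.5.
Q = (2/3)*0.620*2.2696*sqrt(2*9.81)*0.48090^1.5 = 1.3857 m^3/s
Therefore the discharge over the weir = 1.3857 m^3/s.


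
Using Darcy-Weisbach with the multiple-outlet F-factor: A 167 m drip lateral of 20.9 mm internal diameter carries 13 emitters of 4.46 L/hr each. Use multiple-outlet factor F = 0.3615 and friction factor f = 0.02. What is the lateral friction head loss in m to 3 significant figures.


Approach: apply Darcy-Weisbach with the multiple-outlet F-factor, Q = n*q/(3600*1000) m^3/s; v = Q/A; hf = F*f*(L/D)*(v^2/(2g)).
Q = 13*4.46/(3600*1000) = 1.6106e-05 m^3/s
A = pi*(20.9e-3/2)^2 = 3.4307e-04 m^2, so v = Q/A = 0.046945 m/s
hf = 0.3615*0.02*(167/0.0209)*(0.046945^2/(2*9.81)) = 0.00649 m
Therefore the lateral friction head loss = 0.00649 m.


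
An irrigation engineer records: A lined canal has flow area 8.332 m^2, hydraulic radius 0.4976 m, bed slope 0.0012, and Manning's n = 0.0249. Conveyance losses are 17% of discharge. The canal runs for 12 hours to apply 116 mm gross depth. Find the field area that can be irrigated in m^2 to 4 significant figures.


Approach: apply Manning's equation with a conveyance and depth budget, Q = (1/n)*A*R^(2/3)*S^(1/2); Q_field = Q*(1-loss); Area = Q_field*t/(d/1000).
Step 1 — canal discharge (Manning's equation):
  Q = (1/0.0249) * 8.332 * 0.4976^(2/3) * 0.0012^(1/2) = 7.27882 m^3/s
Step 2 — delivered flow: Q_field = 7.27882*(1 - 17/100) = 6.04142 m^3/s
Step 3 — volume delivered: V = 6.04142 * 12*3600 = 260989 m^3
Step 4 — area served: A = V / (depth/1000) = 260989 / 0.116 = 2250000 m^2
Therefore the field area that can be irrigated = 2250000 m^2.


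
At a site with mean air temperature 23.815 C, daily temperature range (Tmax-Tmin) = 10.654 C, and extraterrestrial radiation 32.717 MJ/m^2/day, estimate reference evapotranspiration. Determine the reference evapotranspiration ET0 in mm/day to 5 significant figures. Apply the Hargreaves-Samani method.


Approach: apply the Hargreaves-Samani method, ET0 = 0.0023*(Tmean+17.8)*sqrt(Tmax-Tmin)*0.408*Ra.
ET0 = 0.0023*(23.815+17.8)*sqrt(10.654)*0.408*32.717 = 4.1703 mm/day
Therefore the reference evapotranspiration ET0 = 4.1703 mm/day.


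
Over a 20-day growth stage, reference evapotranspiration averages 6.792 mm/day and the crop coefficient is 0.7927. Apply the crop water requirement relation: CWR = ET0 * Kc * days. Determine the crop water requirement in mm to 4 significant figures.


CWR = 6.792 * 0.7927 * 20 = 107.7 mm
Therefore the crop water requirement = 107.7 mm.


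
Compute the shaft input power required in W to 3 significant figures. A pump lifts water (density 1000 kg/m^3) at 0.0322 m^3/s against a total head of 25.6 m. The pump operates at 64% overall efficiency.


Approach: apply hydraulic power then efficiency conversion, P = rho*g*Q*H; P_in = P/eta.
Step 1 — hydraulic power (P = rho*g*Q*H):
  P = 1000 * 9.81 * 0.0322 * 25.6 = 8086.6 W
Step 2 — input power: P_in = P/eta = 8086.6 / 0.64 = 12600 W
Therefore the shaft input power required = 12600 W.


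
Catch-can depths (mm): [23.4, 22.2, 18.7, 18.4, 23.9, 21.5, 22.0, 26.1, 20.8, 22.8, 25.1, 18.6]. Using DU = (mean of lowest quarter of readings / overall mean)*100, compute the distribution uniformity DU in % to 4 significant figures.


sorted lowest 3 of 12: [18.4, 18.6, 18.7] -> mean = 18.5667 mm
overall mean = 21.9583 mm
DU = (18.5667/21.9583)*100 = 84.55 %
Therefore the distribution uniformity DU = 84.55 %.


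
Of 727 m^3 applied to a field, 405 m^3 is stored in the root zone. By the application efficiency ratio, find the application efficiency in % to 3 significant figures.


Approach: apply the application efficiency ratio, Ea = (stored/applied)*100.
Ea = (405/727)*100 = 55.7 %
Therefore the application efficiency = 55.7 %.


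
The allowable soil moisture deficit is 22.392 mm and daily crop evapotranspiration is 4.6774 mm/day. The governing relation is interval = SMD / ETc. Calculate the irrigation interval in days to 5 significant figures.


interval = 22.392 / 4.6774 = 4.7873 days
Therefore the irrigation interval = 4.7873 days.


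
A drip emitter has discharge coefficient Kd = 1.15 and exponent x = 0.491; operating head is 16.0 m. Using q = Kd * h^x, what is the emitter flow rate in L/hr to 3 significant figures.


q = 1.15 * 16.0^0.491 = 4.49 L/hr
Therefore the emitter flow rate = 4.49 L/hr.


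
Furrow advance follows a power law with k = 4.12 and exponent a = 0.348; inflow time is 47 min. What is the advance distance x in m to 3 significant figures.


Approach: apply the power-law advance function, x = k*t^a.
x = 4.12 * 47^0.348 = 15.7 m
Therefore the advance distance x = 15.7 m.


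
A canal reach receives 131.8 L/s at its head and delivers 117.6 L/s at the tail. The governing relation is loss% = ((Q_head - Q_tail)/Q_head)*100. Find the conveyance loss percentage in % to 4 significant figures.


loss = ((131.8 - 117.6)/131.8)*100 = 10.77 %
Therefore the conveyance loss percentage = 10.77 %.


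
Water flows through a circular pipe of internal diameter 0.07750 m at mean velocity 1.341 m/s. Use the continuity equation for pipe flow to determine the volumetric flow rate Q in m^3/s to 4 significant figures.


Approach: apply the continuity equation for pipe flow, Q = A * v with A = pi*(D/2)^2.
A = pi*(0.07750/2)^2 = 0.00471730 m^2
Q = 0.00471730 * 1.341 = 0.006326 m^3/s
Therefore the volumetric flow rate Q = 0.006326 m^3/s.


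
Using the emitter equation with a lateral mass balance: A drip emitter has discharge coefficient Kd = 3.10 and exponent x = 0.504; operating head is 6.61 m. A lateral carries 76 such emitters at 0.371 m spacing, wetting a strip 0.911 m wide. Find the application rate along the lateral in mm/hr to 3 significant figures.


Approach: apply the emitter equation with a lateral mass balance, q = Kd*h^x; Q = n*q; rate = Q/(n*spacing*width).
Step 1 — single emitter flow (q = Kd*h^x):
  q = 3.10 * 6.61^0.504 = 8.0305 L/hr
Step 2 — total lateral flow: Q = 76 * 8.0305 = 610.32 L/hr
Step 3 — wetted area: A = 76 * 0.371 * 0.911 = 25.687 m^2
Step 4 — application rate: Q/A = 610.32/25.687 = 23.8 mm/hr
Therefore the application rate along the lateral = 23.8 mm/hr.


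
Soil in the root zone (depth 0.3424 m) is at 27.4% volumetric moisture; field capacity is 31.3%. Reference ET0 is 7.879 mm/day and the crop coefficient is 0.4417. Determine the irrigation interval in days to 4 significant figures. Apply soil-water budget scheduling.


Approach: apply soil-water budget scheduling, SMD = (FC-theta)/100*depth*1000; ETc = ET0*Kc; interval = SMD/ETc.
Step 1 — soil moisture deficit:
  SMD = (31.3 - 27.4)/100 * 0.3424 * 1000 = 13.3536 mm
Step 2 — daily crop ET (ETc = ET0*Kc):
  ETc = 7.879 * 0.4417 = 3.48015 mm/day
Step 3 — irrigation interval (SMD/ETc):
  interval = 13.3536 / 3.48015 = 3.837 days
Therefore the irrigation interval = 3.837 days.


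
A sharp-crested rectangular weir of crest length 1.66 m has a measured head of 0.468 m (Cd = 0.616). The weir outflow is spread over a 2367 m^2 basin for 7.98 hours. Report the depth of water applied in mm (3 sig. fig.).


Approach: apply the rectangular weir equation with a volume-to-depth conversion, Q = (2/3)*Cd*L*sqrt(2g)*H^1.5; d = Q*t/A * 1000.
Step 1 — weir discharge:
  Q = (2/3)*0.616*1.66*sqrt(2*9.81)*0.468^1.5 = 0.96675 m^3/s
Step 2 — volume: V = 0.96675 * 7.98*3600 = 27773 m^3
Step 3 — depth: d = V/A * 1000 = 27773/2367 * 1000 = 11700 mm
Therefore the depth of water applied = 11700 mm.


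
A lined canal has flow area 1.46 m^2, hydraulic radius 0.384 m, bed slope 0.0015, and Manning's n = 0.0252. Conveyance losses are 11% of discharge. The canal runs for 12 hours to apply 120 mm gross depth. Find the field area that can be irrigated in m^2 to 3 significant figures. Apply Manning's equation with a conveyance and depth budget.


Approach: apply Manning's equation with a conveyance and depth budget, Q = (1/n)*A*R^(2/3)*S^(1/2); Q_field = Q*(1-loss); Area = Q_field*t/(d/1000).
Step 1 — canal discharge (Manning's equation):
  Q = (1/0.0252) * 1.46 * 0.384^(2/3) * 0.0015^(1/2) = 1.1855 m^3/s
Step 2 — delivered flow: Q_field = 1.1855*(1 - 11/100) = 1.0551 m^3/s
Step 3 — volume delivered: V = 1.0551 * 12*3600 = 45578 m^3
Step 4 — area served: A = V / (depth/1000) = 45578 / 0.12 = 380000 m^2
Therefore the field area that can be irrigated = 380000 m^2.


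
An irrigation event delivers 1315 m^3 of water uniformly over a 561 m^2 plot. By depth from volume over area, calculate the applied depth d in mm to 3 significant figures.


Approach: apply depth from volume over area, d = (V/A)*1000.
d = (1315 / 561) * 1000 = 2340 mm
Therefore the applied depth d = 2340 mm.


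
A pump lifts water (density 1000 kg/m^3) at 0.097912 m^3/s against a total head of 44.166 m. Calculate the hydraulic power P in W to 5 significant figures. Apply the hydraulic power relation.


Approach: apply the hydraulic power relation, P = rho*g*Q*H.
P = 1000 * 9.81 * 0.097912 * 44.166 = 42422 W
Therefore the hydraulic power P = 42422 W.


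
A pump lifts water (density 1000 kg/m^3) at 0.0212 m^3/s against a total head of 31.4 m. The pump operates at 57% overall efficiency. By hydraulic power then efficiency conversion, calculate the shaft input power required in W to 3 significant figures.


Approach: apply hydraulic power then efficiency conversion, P = rho*g*Q*H; P_in = P/eta.
Step 1 — hydraulic power (P = rho*g*Q*H):
  P = 1000 * 9.81 * 0.0212 * 31.4 = 6530.3 W
Step 2 — input power: P_in = P/eta = 6530.3 / 0.57 = 11500 W
Therefore the shaft input power required = 11500 W.


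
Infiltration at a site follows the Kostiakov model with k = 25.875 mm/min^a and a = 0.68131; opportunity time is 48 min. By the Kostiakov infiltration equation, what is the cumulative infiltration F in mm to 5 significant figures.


Approach: apply the Kostiakov infiltration equation, F = k*t^a.
F = 25.875 * 48^0.68131 = 361.68 mm
Therefore the cumulative infiltration F = 361.68 mm.


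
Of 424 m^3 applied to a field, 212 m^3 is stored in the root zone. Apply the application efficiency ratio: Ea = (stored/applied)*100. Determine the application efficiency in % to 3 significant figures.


Ea = (212/424)*100 = 50.0 %
Therefore the application efficiency = 50.0 %.


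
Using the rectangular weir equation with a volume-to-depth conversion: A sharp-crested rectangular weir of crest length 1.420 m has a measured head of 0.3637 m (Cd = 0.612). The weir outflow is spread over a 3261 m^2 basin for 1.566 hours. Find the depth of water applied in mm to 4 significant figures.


Approach: apply the rectangular weir equation with a volume-to-depth conversion, Q = (2/3)*Cd*L*sqrt(2g)*H^1.5; d = Q*t/A * 1000.
Step 1 — weir discharge:
  Q = (2/3)*0.612*1.420*sqrt(2*9.81)*0.3637^1.5 = 0.562876 m^3/s
Step 2 — volume: V = 0.562876 * 1.566*3600 = 3173.27 m^3
Step 3 — depth: d = V/A * 1000 = 3173.27/3261 * 1000 = 973.1 mm
Therefore the depth of water applied = 973.1 mm.


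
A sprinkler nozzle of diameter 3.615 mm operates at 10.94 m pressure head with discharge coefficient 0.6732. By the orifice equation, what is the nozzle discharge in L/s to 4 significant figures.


Approach: apply the orifice equation, Q = Cd*A*sqrt(2*g*h), A = pi*(d/2)^2.
A = pi*(3.615e-3/2)^2 = 1.02638e-05 m^2
Q = 0.6732 * 1.02638e-05 * sqrt(2*9.81*10.94) * 1000 = 0.1012 L/s
Therefore the nozzle discharge = 0.1012 L/s.


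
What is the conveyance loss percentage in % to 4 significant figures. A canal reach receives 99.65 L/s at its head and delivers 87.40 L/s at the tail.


Approach: apply the conveyance loss ratio, loss% = ((Q_head - Q_tail)/Q_head)*100.
loss = ((99.65 - 87.40)/99.65)*100 = 12.29 %
Therefore the conveyance loss percentage = 12.29 %.


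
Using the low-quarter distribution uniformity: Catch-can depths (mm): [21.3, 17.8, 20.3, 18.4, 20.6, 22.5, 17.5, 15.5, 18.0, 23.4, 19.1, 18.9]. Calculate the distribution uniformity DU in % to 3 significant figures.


Approach: apply the low-quarter distribution uniformity, DU = (mean of lowest quarter of readings / overall mean)*100.
sorted lowest 3 of 12: [15.5, 17.5, 17.8] -> mean = 16.933 mm
overall mean = 19.442 mm
DU = (16.933/19.442)*100 = 87.1 %
Therefore the distribution uniformity DU = 87.1 %.


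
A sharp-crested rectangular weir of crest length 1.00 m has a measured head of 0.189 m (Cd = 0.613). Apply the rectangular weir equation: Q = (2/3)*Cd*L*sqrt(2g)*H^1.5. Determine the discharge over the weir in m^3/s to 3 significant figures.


Q = (2/3)*0.613*1.00*sqrt(2*9.81)*0.189^1.5 = 0.149 m^3/s
Therefore the discharge over the weir = 0.149 m^3/s.


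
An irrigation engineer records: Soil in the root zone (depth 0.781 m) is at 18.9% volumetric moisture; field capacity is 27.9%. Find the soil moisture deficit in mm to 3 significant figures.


Approach: apply the soil moisture deficit relation, SMD = (FC - theta)/100 * depth * 1000.
SMD = (27.9 - 18.9)/100 * 0.781 * 1000 = 70.3 mm
Therefore the soil moisture deficit = 70.3 mm.


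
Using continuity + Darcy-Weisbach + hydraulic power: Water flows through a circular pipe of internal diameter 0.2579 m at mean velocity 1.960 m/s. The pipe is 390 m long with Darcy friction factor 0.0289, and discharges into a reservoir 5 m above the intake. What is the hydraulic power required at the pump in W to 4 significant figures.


Approach: apply continuity + Darcy-Weisbach + hydraulic power, Q = A*v; hf = f*(L/D)*(v^2/(2g)); H = static + hf; P = rho*g*Q*H.
Step 1 — flow rate (continuity, Q = A*v):
  A = pi*(0.2579/2)^2 = 0.0522387 m^2
  Q = 0.0522387 * 1.960 = 0.102388 m^3/s
Step 2 — friction head loss (Darcy-Weisbach):
  hf = 0.0289 * (390/0.2579) * (1.960^2 / (2*9.81))
  hf = 8.55705 m
Step 3 — total head: H = 5 + 8.55705 = 13.5571 m
Step 4 — hydraulic power (P = rho*g*Q*H):
  P = 1000 * 9.81 * 0.102388 * 13.5571 = 13620 W
Therefore the hydraulic power required at the pump = 13620 W.


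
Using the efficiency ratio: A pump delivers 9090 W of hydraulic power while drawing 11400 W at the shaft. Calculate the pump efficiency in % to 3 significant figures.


Approach: apply the efficiency ratio, eta = (P_out/P_in)*100.
eta = (9090 / 11400) * 100 = 79.7 %
Therefore the pump efficiency = 79.7 %.


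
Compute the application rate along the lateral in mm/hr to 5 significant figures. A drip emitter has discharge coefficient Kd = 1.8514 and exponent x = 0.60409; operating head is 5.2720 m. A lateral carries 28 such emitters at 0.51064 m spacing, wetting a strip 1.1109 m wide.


Approach: apply the emitter equation with a lateral mass balance, q = Kd*h^x; Q = n*q; rate = Q/(n*spacing*width).
Step 1 — single emitter flow (q = Kd*h^x):
  q = 1.8514 * 5.2720^0.60409 = 5.054037 L/hr
Step 2 — total lateral flow: Q = 28 * 5.054037 = 141.5130 L/hr
Step 3 — wetted area: A = 28 * 0.51064 * 1.1109 = 15.88356 m^2
Step 4 — application rate: Q/A = 141.5130/15.88356 = 8.9094 mm/hr
Therefore the application rate along the lateral = 8.9094 mm/hr.


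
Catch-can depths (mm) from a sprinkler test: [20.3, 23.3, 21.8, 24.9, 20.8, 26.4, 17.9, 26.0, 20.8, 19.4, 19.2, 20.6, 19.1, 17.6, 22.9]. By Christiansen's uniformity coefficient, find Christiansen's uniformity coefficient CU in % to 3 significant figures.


Approach: apply Christiansen's uniformity coefficient, CU = (1 - mean_abs_deviation/mean)*100.
mean = 21.400 mm
mean |d_i - mean| = 2.2533 mm
CU = (1 - 2.2533/21.400)*100 = 89.5 %
Therefore Christiansen's uniformity coefficient CU = 89.5 %.
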